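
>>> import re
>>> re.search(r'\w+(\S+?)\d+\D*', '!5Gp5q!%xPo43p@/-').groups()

This matches one or more of a word character; then one or more of a non-whitespace character (lazy) (captured); then one or more of a digit, then zero or more of a non-digit.
Because the quantifier is non-greedy, it stops expanding at the earliest point where the rest of the pattern can succeed.
Unlike `match`, `search` isn't anchored — it looks for the pattern anywhere in the string.
The match spans [1:17] → '5Gp5q!%xPo43p@/-'.
Captured: group 1 = '!%xPo'.

('!%xPo',)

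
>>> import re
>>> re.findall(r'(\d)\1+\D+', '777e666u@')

['7', '6']

`\1` is not a pattern — it's the concrete string captured by group 1, re-applied verbatim.
Because there's exactly one group, `findall` drops the full match and keeps group 1 from each hit.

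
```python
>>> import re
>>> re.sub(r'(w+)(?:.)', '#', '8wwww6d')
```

Pattern: one or more of a literal 'w' (captured); then any character (non-capturing group).
Matches: at [1:6] → 'wwww6'.
Each match is replaced by '#'.

'8#d'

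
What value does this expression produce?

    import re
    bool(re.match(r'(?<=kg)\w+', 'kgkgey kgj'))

False

`re.match` won't scan ahead — the pattern has to work from the very first character.
Here the string doesn't start with a match, so the call returns None, and `bool(None)` is False.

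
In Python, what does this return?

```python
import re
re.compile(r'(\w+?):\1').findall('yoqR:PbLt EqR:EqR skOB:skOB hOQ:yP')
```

['EqR', 'skOB']

After group 1 captures some text, `\1` only succeeds where that same text appears again.
Matches: at [10:17] match 'EqR:EqR', group 1 = 'EqR'; at [18:27] match 'skOB:skOB', group 1 = 'skOB'.
`findall` collects group 1 from each match (2 total).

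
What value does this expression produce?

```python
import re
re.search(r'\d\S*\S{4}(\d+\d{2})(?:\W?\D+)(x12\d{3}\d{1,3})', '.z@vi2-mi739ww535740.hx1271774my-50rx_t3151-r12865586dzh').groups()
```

The pattern matches a digit, then zero or more of a non-whitespace character, then exactly 4 of a non-whitespace character; then one or more of a digit, then exactly 2 of a digit (captured); then optionally a non-word character, then one or more of a non-digit (non-capturing group); then the literal 'x12', then exactly 3 of a digit, then 1 to 3 of a digit (captured).
`re.search` scans for the first position where the pattern succeeds.
The match spans [5:30] → '2-mi739ww535740.hx1271774'.
Captured: group 1 = '740', group 2 = 'x1271774'.

('740', 'x1271774')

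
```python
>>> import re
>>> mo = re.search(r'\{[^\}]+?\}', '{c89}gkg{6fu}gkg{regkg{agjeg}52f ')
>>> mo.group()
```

'{c89}'

Unlike `match`, `search` isn't anchored — it looks for the pattern anywhere in the string.
The match spans [0:5] → '{c89}'.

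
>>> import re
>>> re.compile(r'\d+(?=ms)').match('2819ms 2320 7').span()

(0, 4)

`re.match` only tries the pattern at the start of the string.
The match spans [0:4] → '2819'.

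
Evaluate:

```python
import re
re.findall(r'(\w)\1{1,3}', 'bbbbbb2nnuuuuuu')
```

['b', 'b', 'n', 'u', 'u']

A backreference is literal: `\1` must see the identical characters the first group matched.
Matches: at [0:4] match 'bbbb', group 1 = 'b'; at [4:6] match 'bb', group 1 = 'b'; at [7:9] match 'nn', group 1 = 'n'; at [9:13] match 'uuuu', group 1 = 'u'; at [13:15] match 'uu', group 1 = 'u'.
One capturing group, so `findall` returns just the captured substring from each match — 5 in all.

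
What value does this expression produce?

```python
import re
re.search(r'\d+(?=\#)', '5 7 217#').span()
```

(4, 7)

The lookaround is zero-width — it requires the adjacent text to match without consuming it, so the asserted text isn't part of the match.
The match spans [4:7] → '217'.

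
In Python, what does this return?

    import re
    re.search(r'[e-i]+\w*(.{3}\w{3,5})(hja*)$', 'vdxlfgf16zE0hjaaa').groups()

The pattern matches one or more of a character in [e-i], then zero or more of a word character; then exactly 3 of any character, then 3 to 5 of a word character (captured); then the literal 'hj', then zero or more of the literal 'a' (captured); then anchored at the end.
`re.search` scans for the first position where the pattern succeeds.
The match spans [4:17] → 'fgf16zE0hjaaa'.
Captured: group 1 = 'f16zE0', group 2 = 'hjaaa'.

('f16zE0', 'hjaaa')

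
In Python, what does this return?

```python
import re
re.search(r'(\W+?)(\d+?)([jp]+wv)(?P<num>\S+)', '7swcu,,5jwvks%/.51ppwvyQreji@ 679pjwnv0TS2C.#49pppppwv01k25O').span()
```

Pattern: one or more of a non-word character (lazy) (captured); then one or more of a digit (lazy) (captured); then one or more of one of [jp], then the literal 'wv' (captured); then one or more of a non-whitespace character (captured as 'num').
`search` walks the string left to right and returns the first match it finds.
The match spans [5:29] → ',,5jwvks%/.51ppwvyQreji@'.
Captured: group 1 = ',,', group 2 = '5', group 3 = 'jwv', group 4 = 'ks%/.51ppwvyQreji@'.

(5, 29)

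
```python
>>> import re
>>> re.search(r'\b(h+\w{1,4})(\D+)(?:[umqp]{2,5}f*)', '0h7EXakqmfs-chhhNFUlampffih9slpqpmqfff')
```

Here nothing in the string fits, so the call returns None.

None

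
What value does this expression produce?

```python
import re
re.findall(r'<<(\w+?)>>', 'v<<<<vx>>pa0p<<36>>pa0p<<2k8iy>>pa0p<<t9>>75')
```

['vx', '36', '2k8iy', 't9']

With a single group, `findall` returns only what that group captured — 4 items.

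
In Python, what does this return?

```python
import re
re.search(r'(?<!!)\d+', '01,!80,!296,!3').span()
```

(0, 2)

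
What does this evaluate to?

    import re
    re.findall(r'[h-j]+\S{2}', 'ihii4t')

['ihii4t']

This matches one or more of a character in [h-j]; then exactly 2 of a non-whitespace character.
Walking the string: at [0:6] → 'ihii4t'.
With no groups in the pattern, `findall` gives back each whole match — 1 here.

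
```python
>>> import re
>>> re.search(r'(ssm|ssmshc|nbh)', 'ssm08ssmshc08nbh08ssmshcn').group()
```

'ssm'

The match spans [0:3] → 'ssm'.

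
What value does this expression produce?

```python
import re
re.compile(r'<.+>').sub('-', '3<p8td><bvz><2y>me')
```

Every occurrence is swapped for '-'.

'3-me'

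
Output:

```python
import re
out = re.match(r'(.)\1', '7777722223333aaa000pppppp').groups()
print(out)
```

The match spans [0:2] → '77'.
Captured: group 1 = '7'.

('7',)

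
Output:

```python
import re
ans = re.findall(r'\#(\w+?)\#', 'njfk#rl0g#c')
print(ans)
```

['rl0g']

With a single group, `findall` returns only what that group captured — 1 item.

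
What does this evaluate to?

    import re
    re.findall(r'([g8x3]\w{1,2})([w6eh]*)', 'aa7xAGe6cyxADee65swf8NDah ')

[('xAG', 'e6'), ('xAD', 'ee6'), ('8ND', '')]

This matches one of [g8x3], then 1 to 2 of a word character (captured); then zero or more of one of [w6eh] (captured).
Matches: at [3:8] match 'xAGe6', groups = ('xAG', 'e6'); at [10:16] match 'xADee6', groups = ('xAD', 'ee6'); at [20:23] match '8ND', groups = ('8ND', '').
With 2 capturing groups, `findall` returns a 2-tuple per match.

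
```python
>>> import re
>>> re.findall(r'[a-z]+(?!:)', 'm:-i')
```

['i']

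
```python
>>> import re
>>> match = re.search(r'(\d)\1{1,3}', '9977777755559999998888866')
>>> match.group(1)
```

'9'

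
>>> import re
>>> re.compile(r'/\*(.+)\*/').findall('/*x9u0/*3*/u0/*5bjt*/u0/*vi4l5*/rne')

['x9u0/*3*/u0/*5bjt*/u0/*vi4l5']

Scanning left to right: at [0:32] match '/*x9u0/*3*/u0/*5bjt*/u0/*vi4l5*/', group 1 = 'x9u0/*3*/u0/*5bjt*/u0/*vi4l5'.
Because there's exactly one group, `findall` drops the full match and keeps group 1 from the one hit.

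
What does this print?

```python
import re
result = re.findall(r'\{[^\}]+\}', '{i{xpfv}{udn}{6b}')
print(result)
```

With no groups in the pattern, `findall` gives back each whole match — 3 here.

['{i{xpfv}', '{udn}', '{6b}']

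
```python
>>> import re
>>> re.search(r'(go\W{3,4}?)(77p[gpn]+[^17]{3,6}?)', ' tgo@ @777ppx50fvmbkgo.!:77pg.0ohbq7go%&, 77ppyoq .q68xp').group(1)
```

'go.!:'

This matches the literal 'go', then 3 to 4 of a non-word character (lazy) (captured); then the literal '77p', then one or more of one of [gpn], then 3 to 6 of any character except [17] (lazy) (captured).
A `+?`/`*?`/`{m,n}?` starts at its minimum and grows only as far as needed for what follows to match.
`re.search` scans for the first position where the pattern succeeds.
The match spans [20:32] → 'go.!:77pg.0o'.
Captured: group 1 = 'go.!:', group 2 = '77pg.0o'.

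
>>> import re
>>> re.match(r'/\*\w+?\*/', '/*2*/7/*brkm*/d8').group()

'/*2*/'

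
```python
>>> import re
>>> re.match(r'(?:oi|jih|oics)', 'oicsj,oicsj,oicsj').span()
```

Branches in `(...|...)` are attempted left-to-right; the first branch that allows the whole pattern to succeed is taken.
`match` is anchored at position 0; if the pattern doesn't fit there, it returns None.
The match spans [0:2] → 'oi'.

(0, 2)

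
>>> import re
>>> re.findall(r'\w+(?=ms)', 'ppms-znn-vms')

['pp', 'v']

Lookahead/lookbehind check context without consuming it, so the matched span excludes the asserted characters.
Scanning left to right: at [0:2] → 'pp'; at [9:10] → 'v'.
With no groups in the pattern, `findall` gives back each whole match — 2 here.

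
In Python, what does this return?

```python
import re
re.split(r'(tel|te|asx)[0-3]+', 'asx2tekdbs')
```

['', 'asx', 'tekdbs']

Matches to split on: at [0:4] → 'asx2'.
`re.split` interleaves the captured-group text with the surrounding fragments.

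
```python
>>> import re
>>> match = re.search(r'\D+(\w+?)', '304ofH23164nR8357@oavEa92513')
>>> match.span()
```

A non-greedy quantifier consumes as few characters as it can — just enough that the remainder of the pattern still matches from where it stops; whatever follows it matches normally.
The match spans [3:7] → 'ofH2'.

(3, 7)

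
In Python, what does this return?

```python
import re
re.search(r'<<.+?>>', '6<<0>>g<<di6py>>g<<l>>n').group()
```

With the lazy modifier that quantifier settles for the fewest repetitions that let the rest of the pattern succeed (the atoms after it are unaffected and can still be greedy).
`re.search` scans for the first position where the pattern succeeds.
The match spans [1:6] → '<<0>>'.

'<<0>>'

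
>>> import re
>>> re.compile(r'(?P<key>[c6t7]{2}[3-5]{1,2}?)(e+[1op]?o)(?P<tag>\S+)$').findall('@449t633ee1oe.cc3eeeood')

[('t633', 'ee1o', 'e.cc3eeeood')]

This matches exactly 2 of one of [c6t7], then 1 to 2 of a character in [3-5] (lazy) (captured as 'key'); then one or more of the literal 'e', then optionally one of [1op], then the literal 'o' (captured); then one or more of a non-whitespace character (captured as 'tag'); then anchored at the end.
Scanning left to right: at [4:23] match 't633ee1oe.cc3eeeood', groups = ('t633', 'ee1o', 'e.cc3eeeood').
With 3 capturing groups, `findall` returns a 3-tuple per match.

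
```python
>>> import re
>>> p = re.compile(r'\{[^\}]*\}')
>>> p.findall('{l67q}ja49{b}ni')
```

['{l67q}', '{b}']

Scanning left to right: at [0:6] → '{l67q}'; at [10:13] → '{b}'.
With no groups in the pattern, `findall` gives back each whole match — 2 here.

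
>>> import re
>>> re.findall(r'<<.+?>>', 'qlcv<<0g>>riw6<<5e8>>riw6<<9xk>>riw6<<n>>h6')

['<<0g>>', '<<5e8>>', '<<9xk>>', '<<n>>']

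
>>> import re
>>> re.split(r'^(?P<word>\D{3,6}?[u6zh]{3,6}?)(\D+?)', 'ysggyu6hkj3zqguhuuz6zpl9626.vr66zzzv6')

This matches anchored at the start of the string; then 3 to 6 of a non-digit (lazy), then 3 to 6 of one of [u6zh] (lazy) (captured as 'word'); then one or more of a non-digit (lazy) (captured).
`re.split` interleaves the captured-group text with the surrounding fragments.

['', 'ysggyu6h', 'k', 'j3zqguhuuz6zpl9626.vr66zzzv6']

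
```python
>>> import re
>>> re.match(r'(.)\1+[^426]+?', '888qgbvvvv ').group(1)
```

'8'

The match spans [0:4] → '888q'.
Captured: group 1 = '8'.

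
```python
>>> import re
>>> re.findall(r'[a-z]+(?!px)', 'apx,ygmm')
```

['apx', 'ygmm']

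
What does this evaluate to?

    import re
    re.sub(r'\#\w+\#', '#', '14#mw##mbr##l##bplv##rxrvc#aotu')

'14#####aotu'

Matches: at [2:6] → '#mw#'; at [6:11] → '#mbr#'; at [11:14] → '#l#'; at [14:20] → '#bplv#'; at [20:27] → '#rxrvc#'.
Every occurrence is swapped for '#'.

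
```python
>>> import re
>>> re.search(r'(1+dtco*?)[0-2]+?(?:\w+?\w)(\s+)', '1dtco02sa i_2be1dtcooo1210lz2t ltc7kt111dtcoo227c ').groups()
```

The match spans [0:10] → '1dtco02sa '.
Captured: group 1 = '1dtco', group 2 = ' '.

('1dtco', ' ')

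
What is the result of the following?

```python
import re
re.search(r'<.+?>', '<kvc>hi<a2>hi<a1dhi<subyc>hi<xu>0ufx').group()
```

A non-greedy quantifier consumes as few characters as it can — just enough that the remainder of the pattern still matches from where it stops; whatever follows it matches normally.
The match spans [0:5] → '<kvc>'.

'<kvc>'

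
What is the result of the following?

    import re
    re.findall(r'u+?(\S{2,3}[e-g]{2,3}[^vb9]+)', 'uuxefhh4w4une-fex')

['uxefhh4w4une-fex']

Pattern: one or more of a literal 'u' (lazy); then 2 to 3 of a non-whitespace character, then 2 to 3 of a character in [e-g], then one or more of any character except [vb9] (captured).
Walking the string: at [0:17] match 'uuxefhh4w4une-fex', group 1 = 'uxefhh4w4une-fex'.
Because there's exactly one group, `findall` drops the full match and keeps group 1 from the one hit.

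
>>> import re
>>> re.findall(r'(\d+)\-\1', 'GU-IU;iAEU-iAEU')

[]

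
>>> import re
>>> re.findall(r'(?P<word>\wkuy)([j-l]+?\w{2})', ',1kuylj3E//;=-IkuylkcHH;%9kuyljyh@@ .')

[('1kuy', 'lj3'), ('Ikuy', 'lkc'), ('9kuy', 'ljy')]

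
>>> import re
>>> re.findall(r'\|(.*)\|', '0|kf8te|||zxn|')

['kf8te|||zxn']

Matches: at [1:14] match '|kf8te|||zxn|', group 1 = 'kf8te|||zxn'.
With a single group, `findall` returns only what that group captured — 1 item.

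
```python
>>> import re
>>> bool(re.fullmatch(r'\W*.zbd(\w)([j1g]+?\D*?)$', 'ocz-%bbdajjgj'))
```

False

Pattern: zero or more of a non-word character, then any character, then the literal 'zbd'; then a word character (captured); then one or more of one of [j1g] (lazy), then zero or more of a non-digit (lazy) (captured); then anchored at the end.
`re.fullmatch` is like wrapping the pattern in `^…$` (in single-line mode).
Here the string isn't matched end-to-end, so the call returns None, and `bool(None)` is False.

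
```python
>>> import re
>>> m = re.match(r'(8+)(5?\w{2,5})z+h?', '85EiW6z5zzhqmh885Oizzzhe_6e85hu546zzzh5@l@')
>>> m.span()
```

(0, 7)

`re.match` won't scan ahead — the pattern has to work from the very first character.
The match spans [0:7] → '85EiW6z'.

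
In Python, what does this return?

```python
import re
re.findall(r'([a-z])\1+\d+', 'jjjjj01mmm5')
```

['j', 'm']

A backreference is literal: `\1` must see the identical characters the first group matched.
Because there's exactly one group, `findall` drops the full match and keeps group 1 from each hit.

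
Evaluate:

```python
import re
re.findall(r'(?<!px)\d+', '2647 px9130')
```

`(?!…)`/`(?<!…)` only lets a position through if the neighbouring text does NOT match; no characters are consumed.
Since nothing is captured, `findall` lists the 2 matched substrings directly.

['2647', '130']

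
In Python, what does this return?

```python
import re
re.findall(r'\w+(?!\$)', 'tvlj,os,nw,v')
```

['tvlj', 'os', 'nw', 'v']

The negative lookahead/lookbehind blocks any match where the forbidden context is present.
Walking the string: at [0:4] → 'tvlj'; at [5:7] → 'os'; at [8:10] → 'nw'; at [11:12] → 'v'.
With no groups in the pattern, `findall` gives back each whole match — 4 here.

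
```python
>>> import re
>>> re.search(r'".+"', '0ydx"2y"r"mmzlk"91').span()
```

The match spans [4:16] → '"2y"r"mmzlk"'.

(4, 16)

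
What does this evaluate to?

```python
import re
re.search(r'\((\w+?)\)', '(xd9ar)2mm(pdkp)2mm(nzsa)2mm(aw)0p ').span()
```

(0, 7)

`re.search` tries every starting position until one works.
The match spans [0:7] → '(xd9ar)'.
Captured: group 1 = 'xd9ar'.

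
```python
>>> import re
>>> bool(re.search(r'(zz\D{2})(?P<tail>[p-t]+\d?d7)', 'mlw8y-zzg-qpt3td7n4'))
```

The pattern matches the literal 'zz', then exactly 2 of a non-digit (captured); then one or more of a character in [p-t], then optionally a digit, then the literal 'd7' (captured as 'tail').
`re.search` scans for the first position where the pattern succeeds.
Here nothing in the string fits, so the call returns None, and `bool(None)` is False.

False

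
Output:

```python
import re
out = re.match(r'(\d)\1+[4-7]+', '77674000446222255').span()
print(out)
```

`re.match` only tries the pattern at the start of the string.
The match spans [0:5] → '77674'.

(0, 5)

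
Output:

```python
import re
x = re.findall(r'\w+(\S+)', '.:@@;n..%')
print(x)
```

['..%']

This matches one or more of a word character; then one or more of a non-whitespace character (captured).
Walking the string: at [5:9] match 'n..%', group 1 = '..%'.
With a single group, `findall` returns only what that group captured — 1 item.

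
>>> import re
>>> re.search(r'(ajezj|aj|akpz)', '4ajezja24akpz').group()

'ajezj'

Alternation tries branches left to right and keeps the first one that lets the overall match succeed at that position.
`re.search` tries every starting position until one works.
The match spans [1:6] → 'ajezj'.
Captured: group 1 = 'ajezj'.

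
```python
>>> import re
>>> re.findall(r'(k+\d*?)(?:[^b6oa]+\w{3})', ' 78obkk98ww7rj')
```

['kk']

The pattern matches one or more of a literal 'k', then zero or more of a digit (lazy) (captured); then one or more of any character except [b6oa], then exactly 3 of a word character (non-capturing group).
With the lazy modifier that quantifier settles for the fewest repetitions that let the rest of the pattern succeed (the atoms after it are unaffected and can still be greedy).
Matches: at [5:14] match 'kk98ww7rj', group 1 = 'kk'.
With a single group, `findall` returns only what that group captured — 1 item.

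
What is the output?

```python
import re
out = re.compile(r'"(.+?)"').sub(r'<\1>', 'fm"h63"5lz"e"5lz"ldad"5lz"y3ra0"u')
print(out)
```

fm<h63>5lz<e>5lz<ldad>5lz<y3ra0>u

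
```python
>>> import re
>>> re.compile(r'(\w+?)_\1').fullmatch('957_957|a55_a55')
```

None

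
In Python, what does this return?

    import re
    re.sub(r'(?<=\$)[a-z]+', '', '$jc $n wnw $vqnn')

'$ $ wnw $'

Lookahead/lookbehind check context without consuming it, so the matched span excludes the asserted characters.
Matches: at [1:3] → 'jc'; at [5:6] → 'n'; at [12:16] → 'vqnn'.
`sub` substitutes '' at each match site.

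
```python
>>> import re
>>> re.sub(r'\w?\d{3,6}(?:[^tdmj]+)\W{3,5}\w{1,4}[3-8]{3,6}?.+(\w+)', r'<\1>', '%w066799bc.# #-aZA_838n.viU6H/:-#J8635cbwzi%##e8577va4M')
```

The replacement refers to a captured group, so each match is rewritten using its own captured text.

'%<M>'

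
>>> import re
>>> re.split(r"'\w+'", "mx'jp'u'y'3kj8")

Matches to split on: at [2:6] → "'jp'"; at [7:10] → "'y'".
The string is cut at each match, leaving 3 pieces.

['mx', 'u', '3kj8']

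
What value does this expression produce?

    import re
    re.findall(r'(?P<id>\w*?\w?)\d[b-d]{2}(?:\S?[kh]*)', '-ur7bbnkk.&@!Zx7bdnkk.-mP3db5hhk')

The pattern matches zero or more of a word character (lazy), then optionally a word character (captured as 'id'); then a digit, then exactly 2 of a character in [b-d]; then optionally a non-whitespace character, then zero or more of one of [kh] (non-capturing group).
Scanning left to right: at [1:9] match 'ur7bbnkk', group 1 = 'ur'; at [13:21] match 'Zx7bdnkk', group 1 = 'Zx'; at [23:32] match 'mP3db5hhk', group 1 = 'mP'.
One capturing group, so `findall` returns just the captured substring from each match — 3 in all.

['ur', 'Zx', 'mP']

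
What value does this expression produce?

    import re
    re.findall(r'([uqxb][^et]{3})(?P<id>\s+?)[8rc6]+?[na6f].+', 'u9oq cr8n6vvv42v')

[('u9oq', ' ')]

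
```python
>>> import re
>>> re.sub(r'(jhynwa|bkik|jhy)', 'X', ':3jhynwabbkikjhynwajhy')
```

':3XbXXX'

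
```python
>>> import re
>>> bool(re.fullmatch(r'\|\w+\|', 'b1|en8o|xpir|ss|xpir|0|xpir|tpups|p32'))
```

False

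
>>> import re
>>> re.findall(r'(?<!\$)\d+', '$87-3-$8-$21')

['7', '3', '1']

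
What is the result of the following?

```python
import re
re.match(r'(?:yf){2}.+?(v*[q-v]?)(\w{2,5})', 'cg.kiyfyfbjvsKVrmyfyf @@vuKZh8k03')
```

This matches the literal 'yf' repeated 2 times, then one or more of any character (lazy); then zero or more of a literal 'v', then optionally a character in [q-v] (captured); then 2 to 5 of a word character (captured).
`match` is anchored at position 0; if the pattern doesn't fit there, it returns None.
Here the pattern fails at index 0, so the call returns None.

None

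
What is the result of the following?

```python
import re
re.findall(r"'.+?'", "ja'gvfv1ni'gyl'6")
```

["'gvfv1ni'"]

Because the quantifier is non-greedy, it stops expanding at the earliest point where the rest of the pattern can succeed.
Walking the string: at [2:11] → "'gvfv1ni'".
With no groups in the pattern, `findall` gives back each whole match — 1 here.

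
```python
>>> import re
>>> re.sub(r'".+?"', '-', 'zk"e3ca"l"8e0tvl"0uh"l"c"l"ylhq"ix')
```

'zk-l-0uh-c-ylhq"ix'

A `+?`/`*?`/`{m,n}?` starts at its minimum and grows only as far as needed for what follows to match.
Every occurrence is swapped for '-'.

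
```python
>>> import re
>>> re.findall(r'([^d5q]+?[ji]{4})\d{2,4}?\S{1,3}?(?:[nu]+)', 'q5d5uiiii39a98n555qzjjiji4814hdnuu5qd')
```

The pattern matches one or more of any character except [d5q] (lazy), then exactly 4 of one of [ji] (captured); then 2 to 4 of a digit (lazy), then 1 to 3 of a non-whitespace character (lazy); then one or more of one of [nu] (non-capturing group).
Scanning left to right: at [4:15] match 'uiiii39a98n', group 1 = 'uiiii'; at [19:34] match 'zjjiji4814hdnuu', group 1 = 'zjjiji'.
One capturing group, so `findall` returns just the captured substring from each match — 2 in all.

['uiiii', 'zjjiji']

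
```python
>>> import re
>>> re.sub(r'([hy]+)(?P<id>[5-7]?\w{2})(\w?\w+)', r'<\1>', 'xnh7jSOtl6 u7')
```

Pattern: one or more of one of [hy] (captured); then optionally a character in [5-7], then exactly 2 of a word character (captured as 'id'); then optionally a word character, then one or more of a word character (captured).
The replacement refers to a captured group, so each match is rewritten using its own captured text.

'xn<h> u7'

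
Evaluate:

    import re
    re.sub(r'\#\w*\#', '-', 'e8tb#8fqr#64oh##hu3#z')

'e8tb-64oh-hu3#z'

Every occurrence is swapped for '-'.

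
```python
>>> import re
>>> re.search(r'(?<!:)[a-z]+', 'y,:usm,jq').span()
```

(0, 1)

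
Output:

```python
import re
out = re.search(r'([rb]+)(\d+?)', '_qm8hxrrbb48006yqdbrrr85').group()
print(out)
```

rrbb4

Pattern: one or more of one of [rb] (captured); then one or more of a digit (lazy) (captured).
The `?` after the quantifier makes it lazy — it takes as little as possible before letting the rest of the pattern try.
Unlike `match`, `search` isn't anchored — it looks for the pattern anywhere in the string.
The match spans [6:11] → 'rrbb4'.
Captured: group 1 = 'rrbb', group 2 = '4'.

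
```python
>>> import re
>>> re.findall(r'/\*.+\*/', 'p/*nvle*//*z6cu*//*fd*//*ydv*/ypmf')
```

Since nothing is captured, `findall` lists the 1 matched substring directly.

['/*nvle*//*z6cu*//*fd*//*ydv*/']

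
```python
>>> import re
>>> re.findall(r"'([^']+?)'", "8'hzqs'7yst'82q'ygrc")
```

['hzqs', '82q']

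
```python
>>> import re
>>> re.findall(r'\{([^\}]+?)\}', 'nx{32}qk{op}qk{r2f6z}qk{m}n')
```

Because there's exactly one group, `findall` drops the full match and keeps group 1 from each hit.

['32', 'op', 'r2f6z', 'm']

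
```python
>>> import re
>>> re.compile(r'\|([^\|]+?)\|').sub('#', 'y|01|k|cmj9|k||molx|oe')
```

'y#k#k|#oe'

Every occurrence is swapped for '#'.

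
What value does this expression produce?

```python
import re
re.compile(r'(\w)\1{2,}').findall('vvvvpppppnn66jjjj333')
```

A backreference is literal: `\1` must see the identical characters the first group matched.
Scanning left to right: at [0:4] match 'vvvv', group 1 = 'v'; at [4:9] match 'ppppp', group 1 = 'p'; at [13:17] match 'jjjj', group 1 = 'j'; at [17:20] match '333', group 1 = '3'.
One capturing group, so `findall` returns just the captured substring from each match — 4 in all.

['v', 'p', 'j', '3']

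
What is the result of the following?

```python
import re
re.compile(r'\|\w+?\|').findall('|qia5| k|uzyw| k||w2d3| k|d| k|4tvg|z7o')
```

['|qia5|', '|uzyw|', '|w2d3|', '|d|', '|4tvg|']

Walking the string: at [0:6] → '|qia5|'; at [8:14] → '|uzyw|'; at [17:23] → '|w2d3|'; at [25:28] → '|d|'; at [30:36] → '|4tvg|'.
`findall` yields the raw match text (5 of them) because the pattern has no groups.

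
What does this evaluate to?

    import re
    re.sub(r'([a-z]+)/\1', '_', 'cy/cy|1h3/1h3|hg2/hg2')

'_|1h3/1h3|hg2/hg2'

The backreference `\1` re-matches whatever the first group consumed, character for character.
Matches: at [0:5] → 'cy/cy'.
Each match is replaced by '_'.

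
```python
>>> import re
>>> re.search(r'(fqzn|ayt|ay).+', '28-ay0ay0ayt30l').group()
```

'ay0ay0ayt30l'

The match spans [3:15] → 'ay0ay0ayt30l'.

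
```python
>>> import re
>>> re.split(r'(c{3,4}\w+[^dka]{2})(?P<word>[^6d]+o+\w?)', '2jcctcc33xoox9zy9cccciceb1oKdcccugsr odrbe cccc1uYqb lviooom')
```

['2jcctcc33xoox9zy9', 'cccciceb1oKdcccugsr', ' od', 'rbe ', 'cccc1uYqb l', 'viooom', '']

This matches 3 to 4 of a literal 'c', then one or more of a word character, then exactly 2 of any character except [dka] (captured); then one or more of any character except [6d], then one or more of the literal 'o', then optionally a word character (captured as 'word').
Because the pattern has a capturing group, `split` also inserts each captured text between the pieces.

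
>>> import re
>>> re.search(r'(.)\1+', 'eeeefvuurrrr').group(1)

'e'

The backreference `\1` re-matches whatever the first group consumed, character for character.
`search` walks the string left to right and returns the first match it finds.
The match spans [0:4] → 'eeee'.
Captured: group 1 = 'e'.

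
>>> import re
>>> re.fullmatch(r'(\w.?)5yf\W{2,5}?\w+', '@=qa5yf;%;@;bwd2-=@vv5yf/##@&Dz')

None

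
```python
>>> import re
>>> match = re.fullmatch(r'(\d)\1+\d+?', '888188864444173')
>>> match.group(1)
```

'8'

The match spans [0:15] → '888188864444173'.
Captured: group 1 = '8'.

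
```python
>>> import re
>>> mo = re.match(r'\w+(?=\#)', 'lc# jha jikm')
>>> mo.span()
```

(0, 2)

Because the assertion is zero-width, the text it checks is not consumed and won't appear in the result.
With `match`, the pattern is implicitly anchored at the beginning.
The match spans [0:2] → 'lc'.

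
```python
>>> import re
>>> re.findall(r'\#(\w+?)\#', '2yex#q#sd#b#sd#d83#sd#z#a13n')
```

['q', 'b', 'd83', 'z']

Scanning left to right: at [4:7] match '#q#', group 1 = 'q'; at [9:12] match '#b#', group 1 = 'b'; at [14:19] match '#d83#', group 1 = 'd83'; at [21:24] match '#z#', group 1 = 'z'.
With a single group, `findall` returns only what that group captured — 4 items.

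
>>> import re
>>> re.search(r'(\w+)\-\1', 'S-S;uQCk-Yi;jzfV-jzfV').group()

'S-S'

`\1` is not a pattern — it's the concrete string captured by group 1, re-applied verbatim.
The match spans [0:3] → 'S-S'.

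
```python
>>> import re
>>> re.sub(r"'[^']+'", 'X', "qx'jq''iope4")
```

"qxX'iope4"

Matches: at [2:6] → "'jq'".
Every occurrence is swapped for 'X'.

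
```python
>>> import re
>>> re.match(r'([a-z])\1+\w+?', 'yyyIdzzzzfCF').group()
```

'yyyI'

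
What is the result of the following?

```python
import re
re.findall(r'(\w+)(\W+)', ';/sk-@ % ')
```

[('sk', '-@ % ')]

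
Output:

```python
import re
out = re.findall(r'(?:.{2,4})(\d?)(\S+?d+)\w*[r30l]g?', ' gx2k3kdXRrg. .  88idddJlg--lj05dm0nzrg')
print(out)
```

[('', 'k3kd'), ('8', '8iddd'), ('0', '5d')]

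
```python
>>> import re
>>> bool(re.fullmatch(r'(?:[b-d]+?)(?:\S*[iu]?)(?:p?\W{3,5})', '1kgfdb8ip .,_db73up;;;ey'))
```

False

The pattern matches one or more of a character in [b-d] (lazy) (non-capturing group); then zero or more of a non-whitespace character, then optionally one of [iu] (non-capturing group); then optionally the literal 'p', then 3 to 5 of a non-word character (non-capturing group).
For `fullmatch`, every character of the input must be accounted for by the pattern.
Here there's no way to consume every character, so the call returns None, and `bool(None)` is False.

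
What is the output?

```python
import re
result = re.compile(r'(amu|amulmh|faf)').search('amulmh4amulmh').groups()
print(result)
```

('amu',)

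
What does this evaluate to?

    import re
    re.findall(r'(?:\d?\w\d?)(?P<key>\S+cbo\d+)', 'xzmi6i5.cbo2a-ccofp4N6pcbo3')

['zmi6i5.cbo2a-ccofp4N6pcbo3']

With a single group, `findall` returns only what that group captured — 1 item.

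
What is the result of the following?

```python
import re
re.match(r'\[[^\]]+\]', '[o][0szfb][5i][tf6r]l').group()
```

`re.match` only tries the pattern at the start of the string.
The match spans [0:3] → '[o]'.

'[o]'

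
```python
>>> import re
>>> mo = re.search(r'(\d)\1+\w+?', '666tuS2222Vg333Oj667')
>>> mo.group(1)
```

'6'

The match spans [0:4] → '666t'.
Captured: group 1 = '6'.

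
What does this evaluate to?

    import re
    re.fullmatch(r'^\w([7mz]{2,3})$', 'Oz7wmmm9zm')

None

For `fullmatch`, every character of the input must be accounted for by the pattern.
Here the string isn't matched end-to-end, so the call returns None.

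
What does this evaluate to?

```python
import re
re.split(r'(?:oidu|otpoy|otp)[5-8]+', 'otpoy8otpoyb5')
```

Matches to split on: at [0:6] → 'otpoy8'.
Splitting on the pattern gives 2 pieces.

['', 'otpoyb5']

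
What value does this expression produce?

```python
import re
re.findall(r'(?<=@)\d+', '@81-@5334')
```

['81', '5334']

Lookahead/lookbehind check context without consuming it, so the matched span excludes the asserted characters.
Walking the string: at [1:3] → '81'; at [5:9] → '5334'.
Since nothing is captured, `findall` lists the 2 matched substrings directly.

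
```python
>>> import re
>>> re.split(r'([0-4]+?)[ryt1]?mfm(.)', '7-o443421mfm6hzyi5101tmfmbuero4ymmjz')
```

Lazy quantifiers expand one character at a time until the remainder of the pattern can match.
Because the pattern has a capturing group, `split` also inserts each captured text between the pieces.

['7-o', '44342', '6', 'hzyi5', '101', 'b', 'uero4ymmjz']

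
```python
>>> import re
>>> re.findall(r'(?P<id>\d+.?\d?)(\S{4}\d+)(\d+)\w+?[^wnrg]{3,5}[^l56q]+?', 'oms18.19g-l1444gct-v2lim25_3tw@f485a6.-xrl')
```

[('18.1', '9g-l144', '4'), ('25_3', 'tw@f48', '5')]

Because the quantifier is non-greedy, it stops expanding at the earliest point where the rest of the pattern can succeed.
With 3 capturing groups, `findall` returns a 3-tuple per match.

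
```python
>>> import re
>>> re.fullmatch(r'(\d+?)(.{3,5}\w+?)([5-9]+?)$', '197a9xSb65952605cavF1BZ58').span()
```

(0, 25)

`fullmatch` succeeds only if the pattern covers the string from start to end.
The match spans [0:25] → '197a9xSb65952605cavF1BZ58'.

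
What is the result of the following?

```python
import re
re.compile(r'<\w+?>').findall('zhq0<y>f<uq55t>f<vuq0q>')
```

Scanning left to right: at [4:7] → '<y>'; at [8:15] → '<uq55t>'; at [16:23] → '<vuq0q>'.
No capturing groups, so `findall` returns the 3 full match strings.

['<y>', '<uq55t>', '<vuq0q>']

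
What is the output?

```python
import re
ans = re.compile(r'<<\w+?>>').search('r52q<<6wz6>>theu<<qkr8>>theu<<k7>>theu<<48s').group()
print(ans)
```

<<6wz6>>

`re.search` tries every starting position until one works.
The match spans [4:12] → '<<6wz6>>'.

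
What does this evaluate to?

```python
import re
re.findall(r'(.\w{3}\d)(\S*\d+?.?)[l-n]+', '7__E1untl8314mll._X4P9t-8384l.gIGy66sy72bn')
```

[('7__E1', 'untl8314mll._X4P9t-8384l.gIGy66sy72b')]

Pattern: any character, then exactly 3 of a word character, then a digit (captured); then zero or more of a non-whitespace character, then one or more of a digit (lazy), then optionally any character (captured); then one or more of a character in [l-n].
Multiple groups make `findall` return tuples — one 2-tuple for the one match.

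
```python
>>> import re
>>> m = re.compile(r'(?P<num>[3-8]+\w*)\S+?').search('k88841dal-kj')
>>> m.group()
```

'88841dal-'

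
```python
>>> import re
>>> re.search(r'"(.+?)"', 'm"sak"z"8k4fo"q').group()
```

'"sak"'

Because the quantifier is non-greedy, it stops expanding at the earliest point where the rest of the pattern can succeed.
`re.search` tries every starting position until one works.
The match spans [1:6] → '"sak"'.
Captured: group 1 = 'sak'.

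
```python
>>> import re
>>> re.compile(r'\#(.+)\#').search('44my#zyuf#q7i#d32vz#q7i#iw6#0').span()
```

(4, 28)

Unlike `match`, `search` isn't anchored — it looks for the pattern anywhere in the string.
The match spans [4:28] → '#zyuf#q7i#d32vz#q7i#iw6#'.
Captured: group 1 = 'zyuf#q7i#d32vz#q7i#iw6'.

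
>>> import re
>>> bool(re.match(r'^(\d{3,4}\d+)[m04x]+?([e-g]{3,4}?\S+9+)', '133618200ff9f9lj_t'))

The pattern matches anchored at the start of the string; then 3 to 4 of a digit, then one or more of a digit (captured); then one or more of one of [m04x] (lazy); then 3 to 4 of a character in [e-g] (lazy), then one or more of a non-whitespace character, then one or more of the literal '9' (captured).
With `match`, the pattern is implicitly anchored at the beginning.
Here the string doesn't start with a match, so the call returns None, and `bool(None)` is False.

False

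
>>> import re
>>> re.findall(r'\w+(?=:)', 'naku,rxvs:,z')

['rxvs']

Because the assertion is zero-width, the text it checks is not consumed and won't appear in the result.
Matches: at [5:9] → 'rxvs'.
No capturing groups, so `findall` returns the 1 full match string.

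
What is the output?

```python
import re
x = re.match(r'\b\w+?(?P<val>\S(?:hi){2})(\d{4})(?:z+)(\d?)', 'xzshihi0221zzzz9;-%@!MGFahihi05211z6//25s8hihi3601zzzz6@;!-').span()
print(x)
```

(0, 16)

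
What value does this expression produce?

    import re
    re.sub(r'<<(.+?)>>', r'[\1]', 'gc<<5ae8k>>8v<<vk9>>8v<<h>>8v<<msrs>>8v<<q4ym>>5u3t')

'gc[5ae8k]8v[vk9]8v[h]8v[msrs]8v[q4ym]5u3t'

Each match is replaced using the text its own group 1 captured.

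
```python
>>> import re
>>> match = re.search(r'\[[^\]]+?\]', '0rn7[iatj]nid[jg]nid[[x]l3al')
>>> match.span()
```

`re.search` tries every starting position until one works.
The match spans [4:10] → '[iatj]'.

(4, 10)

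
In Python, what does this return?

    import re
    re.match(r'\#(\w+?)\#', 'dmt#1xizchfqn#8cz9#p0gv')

None

`re.match` only tries the pattern at the start of the string.
Here the string doesn't start with a match, so the call returns None.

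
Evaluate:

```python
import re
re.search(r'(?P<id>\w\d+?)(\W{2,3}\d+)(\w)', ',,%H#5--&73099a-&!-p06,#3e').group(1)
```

Pattern: a word character, then one or more of a digit (lazy) (captured as 'id'); then 2 to 3 of a non-word character, then one or more of a digit (captured); then a word character (captured).
`re.search` tries every starting position until one works.
The match spans [19:26] → 'p06,#3e'.
Captured: group 1 = 'p06', group 2 = ',#3', group 3 = 'e'.

'p06'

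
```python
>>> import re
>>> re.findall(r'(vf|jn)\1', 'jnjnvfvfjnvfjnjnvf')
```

The backreference `\1` re-matches whatever the first group consumed, character for character.
One capturing group, so `findall` returns just the captured substring from each match — 3 in all.

['jn', 'vf', 'jn']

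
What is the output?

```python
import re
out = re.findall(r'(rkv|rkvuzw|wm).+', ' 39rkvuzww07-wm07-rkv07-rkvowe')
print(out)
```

['rkv']

The regex engine tests alternatives in the order written; an earlier branch that matches wins even if a later one would match more.
One capturing group, so `findall` returns just the captured substring from the one match — 1 in all.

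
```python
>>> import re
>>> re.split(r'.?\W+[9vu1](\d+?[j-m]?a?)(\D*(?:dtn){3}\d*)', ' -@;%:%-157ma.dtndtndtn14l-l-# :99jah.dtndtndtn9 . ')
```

This matches optionally any character, then one or more of a non-word character; then one of [9vu1]; then one or more of a digit (lazy), then optionally a character in [j-m], then optionally a literal 'a' (captured); then zero or more of a non-digit, then the literal 'dtn' repeated 3 times, then zero or more of a digit (captured).
Because the pattern has a capturing group, `split` also inserts each captured text between the pieces.

['', '57ma', '.dtndtndtn14', 'l-', '9ja', 'h.dtndtndtn9', ' . ']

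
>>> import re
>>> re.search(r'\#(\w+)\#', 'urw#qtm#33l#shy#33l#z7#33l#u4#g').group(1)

'qtm'

`re.search` scans for the first position where the pattern succeeds.
The match spans [3:8] → '#qtm#'.
Captured: group 1 = 'qtm'.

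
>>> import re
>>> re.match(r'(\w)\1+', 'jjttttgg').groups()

('j',)

A backreference is literal: `\1` must see the identical characters the first group matched.
`match` is anchored at position 0; if the pattern doesn't fit there, it returns None.
The match spans [0:2] → 'jj'.
Captured: group 1 = 'j'.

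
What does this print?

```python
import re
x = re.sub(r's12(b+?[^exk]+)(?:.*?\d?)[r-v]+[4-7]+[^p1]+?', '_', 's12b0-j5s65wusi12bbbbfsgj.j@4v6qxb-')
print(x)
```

Lazy quantifiers expand one character at a time until the remainder of the pattern can match.
`sub` substitutes '_' at each match site.

_xb-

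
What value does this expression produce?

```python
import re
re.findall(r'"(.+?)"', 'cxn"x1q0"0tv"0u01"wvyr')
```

['x1q0', '0u01']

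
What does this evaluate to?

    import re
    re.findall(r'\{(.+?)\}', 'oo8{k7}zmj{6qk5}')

['k7', '6qk5']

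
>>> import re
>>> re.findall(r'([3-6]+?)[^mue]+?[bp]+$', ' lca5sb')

['5']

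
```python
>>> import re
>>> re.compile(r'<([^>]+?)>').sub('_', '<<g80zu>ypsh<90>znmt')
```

'_ypsh_znmt'

Matches: at [0:8] → '<<g80zu>'; at [12:16] → '<90>'.
Every occurrence is swapped for '_'.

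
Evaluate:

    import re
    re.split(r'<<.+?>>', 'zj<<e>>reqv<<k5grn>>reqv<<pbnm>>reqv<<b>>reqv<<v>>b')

Matches to split on: at [2:7] → '<<e>>'; at [11:20] → '<<k5grn>>'; at [24:32] → '<<pbnm>>'; at [36:41] → '<<b>>'; at [45:50] → '<<v>>'.
Splitting on the pattern gives 6 pieces.

['zj', 'reqv', 'reqv', 'reqv', 'reqv', 'b']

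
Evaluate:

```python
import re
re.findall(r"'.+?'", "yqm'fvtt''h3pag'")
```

The `?` after the quantifier makes it lazy — it takes as little as possible before letting the rest of the pattern try.
Matches: at [3:9] → "'fvtt'"; at [9:16] → "'h3pag'".
With no groups in the pattern, `findall` gives back each whole match — 2 here.

["'fvtt'", "'h3pag'"]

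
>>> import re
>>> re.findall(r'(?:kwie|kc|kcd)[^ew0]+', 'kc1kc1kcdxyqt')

['kc1kc1kcdxyqt']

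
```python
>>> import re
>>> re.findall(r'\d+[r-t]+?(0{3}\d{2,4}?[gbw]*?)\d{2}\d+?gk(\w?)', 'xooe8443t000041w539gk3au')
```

[('000041w', '3')]

2 groups means the one result is a tuple of 2 captured strings — 1 here.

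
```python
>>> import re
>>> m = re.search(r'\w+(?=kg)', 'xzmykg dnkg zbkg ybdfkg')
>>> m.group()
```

The `(?=…)`/`(?<=…)` assertion just peeks at neighbouring text; it doesn't advance the match position.
`re.search` tries every starting position until one works.
The match spans [0:4] → 'xzmy'.

'xzmy'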